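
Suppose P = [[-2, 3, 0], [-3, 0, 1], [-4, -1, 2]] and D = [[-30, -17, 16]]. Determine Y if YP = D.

Y = [[-4, 6, 5]]

P is on the right of Y, so right-multiply by P⁻¹: Y = DP⁻¹.
P has determinant 4; P⁻¹ = [[1/4, -3/2, 3/4], [1/2, -1, 1/2], [3/4, -7/2, 9/4]].
Y = DP⁻¹ = [[-30, -17, 16]] · [[1/4, -3/2, 3/4], [1/2, -1, 1/2], [3/4, -7/2, 9/4]] = [[-4, 6, 5]].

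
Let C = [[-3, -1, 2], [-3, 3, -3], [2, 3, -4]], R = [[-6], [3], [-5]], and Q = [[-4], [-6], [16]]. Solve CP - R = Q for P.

CP = Q + R = [[-10], [-3], [11]].
Since C multiplies P on the left, P = C⁻¹(Q + R).
det C = -3; the adjugate gives C⁻¹ = [[1, -2/3, 1], [6, -8/3, 5], [5, -7/3, 4]].
P = C⁻¹(Q + R) = [[3], [3], [1]].

P = [[3], [3], [1]]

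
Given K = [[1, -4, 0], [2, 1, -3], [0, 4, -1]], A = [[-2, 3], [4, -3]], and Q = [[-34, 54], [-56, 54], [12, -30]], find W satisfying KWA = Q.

Isolating W: multiply by K⁻¹ from the left and A⁻¹ from the right, so W = K⁻¹QA⁻¹.
K has determinant 3; K⁻¹ = [[11/3, -4/3, 4], [2/3, -1/3, 1], [8/3, -4/3, 3]].
A has determinant -6; A⁻¹ = [[1/2, 1/2], [2/3, 1/3]].
K⁻¹Q = [[-2, 6], [8, -12], [20, -18]].
W = (K⁻¹Q)A⁻¹ = [[3, 1], [-4, 0], [-2, 4]].

W = [[3, 1], [-4, 0], [-2, 4]]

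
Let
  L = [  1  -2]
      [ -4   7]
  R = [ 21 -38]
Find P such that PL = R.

Since L sits to the right of P, P = RL⁻¹.
L has determinant -1; L⁻¹ = [[-7, -2], [-4, -1]].
P = RL⁻¹ = [[21, -38]] · [[-7, -2], [-4, -1]] = [[5, -4]].

P = [[5, -4]]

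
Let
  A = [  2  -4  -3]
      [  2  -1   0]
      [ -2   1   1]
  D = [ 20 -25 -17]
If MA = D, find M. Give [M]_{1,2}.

A is on the right of M, so right-multiply by A⁻¹: M = DA⁻¹.
A has determinant 6; A⁻¹ = [[-1/6, 1/6, -1/2], [-1/3, -2/3, -1], [0, 1, 1]].
M = DA⁻¹ = [[20, -25, -17]] · [[-1/6, 1/6, -1/2], [-1/3, -2/3, -1], [0, 1, 1]] = [[5, 3, -2]].

3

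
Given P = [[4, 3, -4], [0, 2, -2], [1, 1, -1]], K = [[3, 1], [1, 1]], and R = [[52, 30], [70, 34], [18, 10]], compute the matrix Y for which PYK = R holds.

Y = P⁻¹RK⁻¹ (apply P⁻¹ on the left and K⁻¹ on the right).
det P = 2; the adjugate gives P⁻¹ = [[0, -1/2, 1], [-1, 0, 4], [-1, -1/2, 4]].
K has determinant 2; K⁻¹ = [[1/2, -1/2], [-1/2, 3/2]].
P⁻¹R = [[-17, -7], [20, 10], [-15, -7]].
Y = (P⁻¹R)K⁻¹ = [[-5, -2], [5, 5], [-4, -3]].

Y = [[-5, -2], [5, 5], [-4, -3]]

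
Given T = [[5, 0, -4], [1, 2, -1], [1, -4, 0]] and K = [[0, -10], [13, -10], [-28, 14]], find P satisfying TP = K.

Left-multiplying both sides by T⁻¹ gives P = T⁻¹K.
det T = 4, so T⁻¹ = [[-1, 4, 2], [-1/4, 1, 1/4], [-3/2, 5, 5/2]].
P = T⁻¹K = [[-1, 4, 2], [-1/4, 1, 1/4], [-3/2, 5, 5/2]] · [[0, -10], [13, -10], [-28, 14]] = [[-4, -2], [6, -4], [-5, 0]].

P = [[-4, -2], [6, -4], [-5, 0]]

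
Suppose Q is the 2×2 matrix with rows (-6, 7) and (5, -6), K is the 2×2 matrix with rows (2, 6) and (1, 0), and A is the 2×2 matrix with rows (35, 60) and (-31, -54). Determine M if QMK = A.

Left-multiply by Q⁻¹ and right-multiply by K⁻¹: M = Q⁻¹AK⁻¹.
det Q = 1; the adjugate gives Q⁻¹ = [[-6, -7], [-5, -6]].
det K = -6, so K⁻¹ = [[0, 1], [1/6, -1/3]].
Q⁻¹A = [[7, 18], [11, 24]].
M = (Q⁻¹A)K⁻¹ = [[3, 1], [4, 3]].

M = [[3, 1], [4, 3]]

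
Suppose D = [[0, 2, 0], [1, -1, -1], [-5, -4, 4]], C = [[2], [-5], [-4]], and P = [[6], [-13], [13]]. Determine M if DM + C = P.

DM = P − C = [[4], [-8], [17]].
Left-multiplying both sides by D⁻¹ gives M = D⁻¹(P − C).
det D = 2; the adjugate gives D⁻¹ = [[-4, -4, -1], [1/2, 0, 0], [-9/2, -5, -1]].
M = D⁻¹(P − C) = [[-1], [2], [5]].

M = [[-1], [2], [5]]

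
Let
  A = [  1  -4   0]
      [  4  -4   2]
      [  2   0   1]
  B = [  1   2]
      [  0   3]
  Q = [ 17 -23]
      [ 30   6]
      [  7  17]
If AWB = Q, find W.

W = [[1, 1], [-4, 5], [5, -1]]

Left-multiply by A⁻¹ and right-multiply by B⁻¹: W = A⁻¹QB⁻¹.
A has determinant -4; A⁻¹ = [[1, -1, 2], [0, -1/4, 1/2], [-2, 2, -3]].
det B = 3, so B⁻¹ = [[1, -2/3], [0, 1/3]].
A⁻¹Q = [[1, 5], [-4, 7], [5, 7]].
W = (A⁻¹Q)B⁻¹ = [[1, 1], [-4, 5], [5, -1]].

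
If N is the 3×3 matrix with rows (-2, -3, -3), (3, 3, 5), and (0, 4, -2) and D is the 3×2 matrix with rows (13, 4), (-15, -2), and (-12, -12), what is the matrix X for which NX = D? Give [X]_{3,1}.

Left-multiplying both sides by N⁻¹ gives X = N⁻¹D.
det N = -2; the adjugate gives N⁻¹ = [[13, 9, 3], [-3, -2, -1/2], [-6, -4, -3/2]].
X = N⁻¹D = [[13, 9, 3], [-3, -2, -1/2], [-6, -4, -3/2]] · [[13, 4], [-15, -2], [-12, -12]] = [[-2, -2], [-3, -2], [0, 2]].

0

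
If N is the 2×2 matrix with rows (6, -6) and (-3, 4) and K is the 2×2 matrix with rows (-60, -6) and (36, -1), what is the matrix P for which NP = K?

N is on the left of P, so left-multiply by N⁻¹: P = N⁻¹K.
N has determinant 6; N⁻¹ = [[2/3, 1], [1/2, 1]].
P = N⁻¹K = [[2/3, 1], [1/2, 1]] · [[-60, -6], [36, -1]] = [[-4, -5], [6, -4]].

P = [[-4, -5], [6, -4]]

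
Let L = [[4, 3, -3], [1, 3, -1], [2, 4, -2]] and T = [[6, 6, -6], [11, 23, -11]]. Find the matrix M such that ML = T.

M = [[0, -6, 6], [0, 1, 5]]

Since L sits to the right of M, M = TL⁻¹.
det L = -2; the adjugate gives L⁻¹ = [[1, 3, -3], [0, 1, -1/2], [1, 5, -9/2]].
M = TL⁻¹ = [[6, 6, -6], [11, 23, -11]] · [[1, 3, -3], [0, 1, -1/2], [1, 5, -9/2]] = [[0, -6, 6], [0, 1, 5]].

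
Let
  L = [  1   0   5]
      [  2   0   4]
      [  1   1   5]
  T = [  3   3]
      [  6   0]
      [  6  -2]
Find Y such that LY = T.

Y = [[3, -2], [3, -5], [0, 1]]

Since L multiplies Y on the left, Y = L⁻¹T.
det L = 6; the adjugate gives L⁻¹ = [[-2/3, 5/6, 0], [-1, 0, 1], [1/3, -1/6, 0]].
Y = L⁻¹T = [[-2/3, 5/6, 0], [-1, 0, 1], [1/3, -1/6, 0]] · [[3, 3], [6, 0], [6, -2]] = [[3, -2], [3, -5], [0, 1]].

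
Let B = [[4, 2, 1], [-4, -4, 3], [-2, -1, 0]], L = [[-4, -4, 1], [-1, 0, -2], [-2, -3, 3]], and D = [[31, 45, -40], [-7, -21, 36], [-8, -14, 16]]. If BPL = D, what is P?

P = B⁻¹DL⁻¹ (apply B⁻¹ on the left and L⁻¹ on the right).
B has determinant -4; B⁻¹ = [[-3/4, 1/4, -5/2], [3/2, -1/2, 4], [1, 0, 2]].
det L = -1; the adjugate gives L⁻¹ = [[6, -9, -8], [-7, 10, 9], [-3, 4, 4]].
B⁻¹D = [[-5, -4, -1], [18, 22, -14], [15, 17, -8]].
P = (B⁻¹D)L⁻¹ = [[1, 1, 0], [-4, 2, -2], [-5, 3, 1]].

P = [[1, 1, 0], [-4, 2, -2], [-5, 3, 1]]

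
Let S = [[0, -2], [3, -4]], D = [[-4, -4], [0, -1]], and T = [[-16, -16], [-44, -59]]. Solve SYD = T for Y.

Left-multiply by S⁻¹ and right-multiply by D⁻¹: Y = S⁻¹TD⁻¹.
det S = 6; the adjugate gives S⁻¹ = [[-2/3, 1/3], [-1/2, 0]].
D has determinant 4; D⁻¹ = [[-1/4, 1], [0, -1]].
S⁻¹T = [[-4, -9], [8, 8]].
Y = (S⁻¹T)D⁻¹ = [[1, 5], [-2, 0]].

Y = [[1, 5], [-2, 0]]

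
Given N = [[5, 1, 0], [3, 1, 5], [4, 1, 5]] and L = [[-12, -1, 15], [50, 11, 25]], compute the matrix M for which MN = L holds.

N is on the right of M, so right-multiply by N⁻¹: M = LN⁻¹.
det N = 5; the adjugate gives N⁻¹ = [[0, -1, 1], [1, 5, -5], [-1/5, -1/5, 2/5]].
M = LN⁻¹ = [[-12, -1, 15], [50, 11, 25]] · [[0, -1, 1], [1, 5, -5], [-1/5, -1/5, 2/5]] = [[-4, 4, -1], [6, 0, 5]].

M = [[-4, 4, -1], [6, 0, 5]]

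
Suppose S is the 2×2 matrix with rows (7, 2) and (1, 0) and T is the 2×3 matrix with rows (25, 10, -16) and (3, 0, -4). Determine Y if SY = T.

Y = [[3, 0, -4], [2, 5, 6]]

S is on the left of Y, so left-multiply by S⁻¹: Y = S⁻¹T.
det S = -2; the adjugate gives S⁻¹ = [[0, 1], [1/2, -7/2]].
Y = S⁻¹T = [[0, 1], [1/2, -7/2]] · [[25, 10, -16], [3, 0, -4]] = [[3, 0, -4], [2, 5, 6]].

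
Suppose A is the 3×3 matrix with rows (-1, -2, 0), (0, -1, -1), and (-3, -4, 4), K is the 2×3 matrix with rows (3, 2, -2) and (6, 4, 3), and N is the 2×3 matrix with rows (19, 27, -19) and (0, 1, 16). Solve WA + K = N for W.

WA = N − K = [[16, 25, -17], [-6, -3, 13]].
Right-multiplying both sides by A⁻¹ gives W = (N − K)A⁻¹.
det A = 2; the adjugate gives A⁻¹ = [[-4, 4, 1], [3/2, -2, -1/2], [-3/2, 1, 1/2]].
W = (N − K)A⁻¹ = [[-1, -3, -5], [0, -5, 2]].

W = [[-1, -3, -5], [0, -5, 2]]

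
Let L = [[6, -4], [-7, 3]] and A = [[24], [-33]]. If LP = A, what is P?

P = [[6], [3]]

L is on the left of P, so left-multiply by L⁻¹: P = L⁻¹A.
L has determinant -10; L⁻¹ = [[-3/10, -2/5], [-7/10, -3/5]].
P = L⁻¹A = [[-3/10, -2/5], [-7/10, -3/5]] · [[24], [-33]] = [[6], [3]].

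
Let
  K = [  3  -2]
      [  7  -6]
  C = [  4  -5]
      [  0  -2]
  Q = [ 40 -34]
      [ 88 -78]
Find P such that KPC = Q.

P = K⁻¹QC⁻¹ (apply K⁻¹ on the left and C⁻¹ on the right).
det K = -4, so K⁻¹ = [[3/2, -1/2], [7/4, -3/4]].
det C = -8; the adjugate gives C⁻¹ = [[1/4, -5/8], [0, -1/2]].
K⁻¹Q = [[16, -12], [4, -1]].
P = (K⁻¹Q)C⁻¹ = [[4, -4], [1, -2]].

P = [[4, -4], [1, -2]]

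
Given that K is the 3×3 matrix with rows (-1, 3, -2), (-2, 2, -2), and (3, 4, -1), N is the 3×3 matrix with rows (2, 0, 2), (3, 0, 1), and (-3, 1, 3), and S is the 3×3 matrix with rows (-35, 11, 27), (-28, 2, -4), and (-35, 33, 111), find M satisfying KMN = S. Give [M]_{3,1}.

-1

Isolating M: multiply by K⁻¹ from the left and N⁻¹ from the right, so M = K⁻¹SN⁻¹.
det K = -2, so K⁻¹ = [[-3, 5/2, 1], [4, -7/2, -1], [7, -13/2, -2]].
det N = 4, so N⁻¹ = [[-1/4, 1/2, 0], [-3, 3, 1], [3/4, -1/2, 0]].
K⁻¹S = [[0, 5, 20], [-7, 4, 11], [7, -2, -7]].
M = (K⁻¹S)N⁻¹ = [[0, 5, 5], [-2, 3, 4], [-1, 1, -2]].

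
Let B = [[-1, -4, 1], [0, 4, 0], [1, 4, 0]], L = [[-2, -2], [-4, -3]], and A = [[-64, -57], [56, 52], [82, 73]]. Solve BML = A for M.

M = B⁻¹AL⁻¹ (apply B⁻¹ on the left and L⁻¹ on the right).
det B = -4, so B⁻¹ = [[0, -1, 1], [0, 1/4, 0], [1, 0, 1]].
L has determinant -2; L⁻¹ = [[3/2, -1], [-2, 1]].
B⁻¹A = [[26, 21], [14, 13], [18, 16]].
M = (B⁻¹A)L⁻¹ = [[-3, -5], [-5, -1], [-5, -2]].

M = [[-3, -5], [-5, -1], [-5, -2]]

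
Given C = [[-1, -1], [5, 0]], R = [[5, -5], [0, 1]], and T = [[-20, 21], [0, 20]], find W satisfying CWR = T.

W = [[0, 4], [4, -5]]

Left-multiply by C⁻¹ and right-multiply by R⁻¹: W = C⁻¹TR⁻¹.
det C = 5; the adjugate gives C⁻¹ = [[0, 1/5], [-1, -1/5]].
R has determinant 5; R⁻¹ = [[1/5, 1], [0, 1]].
C⁻¹T = [[0, 4], [20, -25]].
W = (C⁻¹T)R⁻¹ = [[0, 4], [4, -5]].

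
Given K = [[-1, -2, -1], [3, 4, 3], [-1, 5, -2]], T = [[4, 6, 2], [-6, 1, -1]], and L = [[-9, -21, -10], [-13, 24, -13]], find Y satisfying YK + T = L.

YK = L − T = [[-13, -27, -12], [-7, 23, -12]].
K is on the right of Y, so right-multiply by K⁻¹: Y = (L − T)K⁻¹.
det K = -2, so K⁻¹ = [[23/2, 9/2, 1], [-3/2, -1/2, 0], [-19/2, -7/2, -1]].
Y = (L − T)K⁻¹ = [[5, -3, -1], [-1, -1, 5]].

Y = [[5, -3, -1], [-1, -1, 5]]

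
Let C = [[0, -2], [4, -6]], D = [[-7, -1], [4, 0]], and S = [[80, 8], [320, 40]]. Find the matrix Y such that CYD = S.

Left-multiply by C⁻¹ and right-multiply by D⁻¹: Y = C⁻¹SD⁻¹.
det C = 8, so C⁻¹ = [[-3/4, 1/4], [-1/2, 0]].
det D = 4, so D⁻¹ = [[0, 1/4], [-1, -7/4]].
C⁻¹S = [[20, 4], [-40, -4]].
Y = (C⁻¹S)D⁻¹ = [[-4, -2], [4, -3]].

Y = [[-4, -2], [4, -3]]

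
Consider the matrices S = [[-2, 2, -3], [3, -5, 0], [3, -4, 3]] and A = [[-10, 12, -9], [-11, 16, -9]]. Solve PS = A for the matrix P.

Right-multiplying both sides by S⁻¹ gives P = AS⁻¹.
det S = 3, so S⁻¹ = [[-5, 2, -5], [-3, 1, -3], [1, -2/3, 4/3]].
P = AS⁻¹ = [[-10, 12, -9], [-11, 16, -9]] · [[-5, 2, -5], [-3, 1, -3], [1, -2/3, 4/3]] = [[5, -2, 2], [-2, 0, -5]].

P = [[5, -2, 2], [-2, 0, -5]]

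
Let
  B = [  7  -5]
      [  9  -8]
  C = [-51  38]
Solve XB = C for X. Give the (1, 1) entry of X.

-6

Right-multiplying both sides by B⁻¹ gives X = CB⁻¹.
det B = -11; the adjugate gives B⁻¹ = [[8/11, -5/11], [9/11, -7/11]].
X = CB⁻¹ = [[-51, 38]] · [[8/11, -5/11], [9/11, -7/11]] = [[-6, -1]].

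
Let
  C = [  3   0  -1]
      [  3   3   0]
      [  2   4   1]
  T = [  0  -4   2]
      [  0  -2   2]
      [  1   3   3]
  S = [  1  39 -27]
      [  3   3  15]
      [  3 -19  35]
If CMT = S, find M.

Isolating M: multiply by C⁻¹ from the left and T⁻¹ from the right, so M = C⁻¹ST⁻¹.
det C = 3, so C⁻¹ = [[1, -4/3, 1], [-1, 5/3, -1], [2, -4, 3]].
det T = -4; the adjugate gives T⁻¹ = [[3, -9/2, 1], [-1/2, 1/2, 0], [-1/2, 1, 0]].
C⁻¹S = [[0, 16, -12], [1, -15, 17], [-1, 9, -9]].
M = (C⁻¹S)T⁻¹ = [[-2, -4, 0], [2, 5, 1], [-3, 0, -1]].

M = [[-2, -4, 0], [2, 5, 1], [-3, 0, -1]]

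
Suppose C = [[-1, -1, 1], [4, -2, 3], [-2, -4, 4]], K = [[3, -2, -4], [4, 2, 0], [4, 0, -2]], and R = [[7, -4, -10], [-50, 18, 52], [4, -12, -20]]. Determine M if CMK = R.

M = C⁻¹RK⁻¹ (apply C⁻¹ on the left and K⁻¹ on the right).
C has determinant -2; C⁻¹ = [[-2, 0, 1/2], [11, 1, -7/2], [10, 1, -3]].
det K = 4; the adjugate gives K⁻¹ = [[-1, -1, 2], [2, 5/2, -4], [-2, -2, 7/2]].
C⁻¹R = [[-12, 2, 10], [13, 16, 12], [8, 14, 12]].
M = (C⁻¹R)K⁻¹ = [[-4, -3, 3], [-5, 3, 4], [-4, 3, 2]].

M = [[-4, -3, 3], [-5, 3, 4], [-4, 3, 2]]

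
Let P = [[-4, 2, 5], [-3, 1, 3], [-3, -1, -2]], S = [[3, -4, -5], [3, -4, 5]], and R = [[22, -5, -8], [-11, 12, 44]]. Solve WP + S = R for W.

W = [[-4, 3, -4], [5, 2, -4]]

WP = R − S = [[19, -1, -3], [-14, 16, 39]].
Since P sits to the right of W, W = (R − S)P⁻¹.
det P = -4, so P⁻¹ = [[-1/4, 1/4, -1/4], [15/4, -23/4, 3/4], [-3/2, 5/2, -1/2]].
W = (R − S)P⁻¹ = [[-4, 3, -4], [5, 2, -4]].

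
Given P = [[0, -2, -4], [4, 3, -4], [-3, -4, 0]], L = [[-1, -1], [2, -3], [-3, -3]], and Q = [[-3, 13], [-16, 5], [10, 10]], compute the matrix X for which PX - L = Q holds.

X = [[-5, -5], [2, 2], [0, -4]]

PX = Q + L = [[-4, 12], [-14, 2], [7, 7]].
Left-multiplying both sides by P⁻¹ gives X = P⁻¹(Q + L).
det P = 4, so P⁻¹ = [[-4, 4, 5], [3, -3, -4], [-7/4, 3/2, 2]].
X = P⁻¹(Q + L) = [[-5, -5], [2, 2], [0, -4]].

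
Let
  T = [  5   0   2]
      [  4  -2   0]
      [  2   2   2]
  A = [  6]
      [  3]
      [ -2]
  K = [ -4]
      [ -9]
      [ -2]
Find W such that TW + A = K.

TW = K − A = [[-10], [-12], [0]].
Left-multiplying both sides by T⁻¹ gives W = T⁻¹(K − A).
det T = 4; the adjugate gives T⁻¹ = [[-1, 1, 1], [-2, 3/2, 2], [3, -5/2, -5/2]].
W = T⁻¹(K − A) = [[-2], [2], [0]].

W = [[-2], [2], [0]]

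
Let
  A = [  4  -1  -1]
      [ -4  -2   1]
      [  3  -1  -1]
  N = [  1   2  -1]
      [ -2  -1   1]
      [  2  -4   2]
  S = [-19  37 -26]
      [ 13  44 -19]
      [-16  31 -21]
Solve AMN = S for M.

M = A⁻¹SN⁻¹ (apply A⁻¹ on the left and N⁻¹ on the right).
det A = 3, so A⁻¹ = [[1, 0, -1], [-1/3, -1/3, 0], [10/3, 1/3, -4]].
N has determinant 4; N⁻¹ = [[1/2, 0, 1/4], [3/2, 1, 1/4], [5/2, 2, 3/4]].
A⁻¹S = [[-3, 6, -5], [2, -27, 15], [5, 14, -9]].
M = (A⁻¹S)N⁻¹ = [[-5, -4, -3], [-2, 3, 5], [1, -4, -2]].

M = [[-5, -4, -3], [-2, 3, 5], [1, -4, -2]]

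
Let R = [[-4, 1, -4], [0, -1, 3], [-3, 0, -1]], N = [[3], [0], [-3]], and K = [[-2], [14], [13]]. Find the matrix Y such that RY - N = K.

Y = [[-5], [1], [5]]

RY = K + N = [[1], [14], [10]].
R is on the left of Y, so left-multiply by R⁻¹: Y = R⁻¹(K + N).
det R = -1; the adjugate gives R⁻¹ = [[-1, -1, 1], [9, 8, -12], [3, 3, -4]].
Y = R⁻¹(K + N) = [[-5], [1], [5]].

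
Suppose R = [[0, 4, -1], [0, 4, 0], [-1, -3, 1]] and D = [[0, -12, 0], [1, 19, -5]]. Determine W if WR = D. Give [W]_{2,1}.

4

R is on the right of W, so right-multiply by R⁻¹: W = DR⁻¹.
det R = -4, so R⁻¹ = [[-1, 1/4, -1], [0, 1/4, 0], [-1, 1, 0]].
W = DR⁻¹ = [[0, -12, 0], [1, 19, -5]] · [[-1, 1/4, -1], [0, 1/4, 0], [-1, 1, 0]] = [[0, -3, 0], [4, 0, -1]].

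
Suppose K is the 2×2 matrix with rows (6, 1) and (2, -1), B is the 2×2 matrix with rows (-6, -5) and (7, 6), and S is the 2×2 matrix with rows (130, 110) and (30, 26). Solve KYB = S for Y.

Isolating Y: multiply by K⁻¹ from the left and B⁻¹ from the right, so Y = K⁻¹SB⁻¹.
det K = -8, so K⁻¹ = [[1/8, 1/8], [1/4, -3/4]].
B has determinant -1; B⁻¹ = [[-6, -5], [7, 6]].
K⁻¹S = [[20, 17], [10, 8]].
Y = (K⁻¹S)B⁻¹ = [[-1, 2], [-4, -2]].

Y = [[-1, 2], [-4, -2]]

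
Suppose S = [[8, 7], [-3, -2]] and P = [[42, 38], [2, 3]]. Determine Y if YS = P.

Since S sits to the right of Y, Y = PS⁻¹.
det S = 5, so S⁻¹ = [[-2/5, -7/5], [3/5, 8/5]].
Y = PS⁻¹ = [[42, 38], [2, 3]] · [[-2/5, -7/5], [3/5, 8/5]] = [[6, 2], [1, 2]].

Y = [[6, 2], [1, 2]]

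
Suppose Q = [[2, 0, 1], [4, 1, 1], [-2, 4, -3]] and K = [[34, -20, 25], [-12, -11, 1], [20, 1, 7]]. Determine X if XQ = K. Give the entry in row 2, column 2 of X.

-3

Q is on the right of X, so right-multiply by Q⁻¹: X = KQ⁻¹.
Q has determinant 4; Q⁻¹ = [[-7/4, 1, -1/4], [5/2, -1, 1/2], [9/2, -2, 1/2]].
X = KQ⁻¹ = [[34, -20, 25], [-12, -11, 1], [20, 1, 7]] · [[-7/4, 1, -1/4], [5/2, -1, 1/2], [9/2, -2, 1/2]] = [[3, 4, -6], [-2, -3, -2], [-1, 5, -1]].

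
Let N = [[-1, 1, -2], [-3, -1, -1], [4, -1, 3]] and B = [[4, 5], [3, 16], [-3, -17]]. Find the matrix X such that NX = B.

Left-multiplying both sides by N⁻¹ gives X = N⁻¹B.
det N = -5; the adjugate gives N⁻¹ = [[4/5, 1/5, 3/5], [-1, -1, -1], [-7/5, -3/5, -4/5]].
X = N⁻¹B = [[4/5, 1/5, 3/5], [-1, -1, -1], [-7/5, -3/5, -4/5]] · [[4, 5], [3, 16], [-3, -17]] = [[2, -3], [-4, -4], [-5, -3]].

X = [[2, -3], [-4, -4], [-5, -3]]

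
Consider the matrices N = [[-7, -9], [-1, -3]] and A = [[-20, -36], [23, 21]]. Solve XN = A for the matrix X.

X = [[2, 6], [-4, 5]]

N is on the right of X, so right-multiply by N⁻¹: X = AN⁻¹.
det N = 12; the adjugate gives N⁻¹ = [[-1/4, 3/4], [1/12, -7/12]].
X = AN⁻¹ = [[-20, -36], [23, 21]] · [[-1/4, 3/4], [1/12, -7/12]] = [[2, 6], [-4, 5]].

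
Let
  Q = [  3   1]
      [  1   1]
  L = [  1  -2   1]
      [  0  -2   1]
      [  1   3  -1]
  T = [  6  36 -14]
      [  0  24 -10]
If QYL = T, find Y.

Y = [[1, -1, 2], [-5, -1, 2]]

Y = Q⁻¹TL⁻¹ (apply Q⁻¹ on the left and L⁻¹ on the right).
det Q = 2; the adjugate gives Q⁻¹ = [[1/2, -1/2], [-1/2, 3/2]].
L has determinant -1; L⁻¹ = [[1, -1, 0], [-1, 2, 1], [-2, 5, 2]].
Q⁻¹T = [[3, 6, -2], [-3, 18, -8]].
Y = (Q⁻¹T)L⁻¹ = [[1, -1, 2], [-5, -1, 2]].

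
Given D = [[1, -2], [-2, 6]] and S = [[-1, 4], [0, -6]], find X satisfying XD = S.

Since D sits to the right of X, X = SD⁻¹.
det D = 2, so D⁻¹ = [[3, 1], [1, 1/2]].
X = SD⁻¹ = [[-1, 4], [0, -6]] · [[3, 1], [1, 1/2]] = [[1, 1], [-6, -3]].

X = [[1, 1], [-6, -3]]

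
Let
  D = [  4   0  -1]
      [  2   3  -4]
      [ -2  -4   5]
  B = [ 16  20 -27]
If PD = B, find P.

P = [[1, 4, -2]]

Right-multiplying both sides by D⁻¹ gives P = BD⁻¹.
det D = -2, so D⁻¹ = [[1/2, -2, -3/2], [1, -9, -7], [1, -8, -6]].
P = BD⁻¹ = [[16, 20, -27]] · [[1/2, -2, -3/2], [1, -9, -7], [1, -8, -6]] = [[1, 4, -2]].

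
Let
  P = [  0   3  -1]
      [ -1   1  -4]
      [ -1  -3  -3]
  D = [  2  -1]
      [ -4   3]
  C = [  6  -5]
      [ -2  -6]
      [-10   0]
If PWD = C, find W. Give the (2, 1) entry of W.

1

Left-multiply by P⁻¹ and right-multiply by D⁻¹: W = P⁻¹CD⁻¹.
det P = -1; the adjugate gives P⁻¹ = [[15, -12, 11], [-1, 1, -1], [-4, 3, -3]].
D has determinant 2; D⁻¹ = [[3/2, 1/2], [2, 1]].
P⁻¹C = [[4, -3], [2, -1], [0, 2]].
W = (P⁻¹C)D⁻¹ = [[0, -1], [1, 0], [4, 2]].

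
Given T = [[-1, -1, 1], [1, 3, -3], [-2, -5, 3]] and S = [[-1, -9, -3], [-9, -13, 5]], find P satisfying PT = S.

T is on the right of P, so right-multiply by T⁻¹: P = ST⁻¹.
det T = 4, so T⁻¹ = [[-3/2, -1/2, 0], [3/4, -1/4, -1/2], [1/4, -3/4, -1/2]].
P = ST⁻¹ = [[-1, -9, -3], [-9, -13, 5]] · [[-3/2, -1/2, 0], [3/4, -1/4, -1/2], [1/4, -3/4, -1/2]] = [[-6, 5, 6], [5, 4, 4]].

P = [[-6, 5, 6], [5, 4, 4]]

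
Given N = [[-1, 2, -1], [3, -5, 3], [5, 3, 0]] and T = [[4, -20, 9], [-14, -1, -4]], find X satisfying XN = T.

X = [[-6, 1, -1], [-5, -3, -2]]

Since N sits to the right of X, X = TN⁻¹.
det N = 5, so N⁻¹ = [[-9/5, -3/5, 1/5], [3, 1, 0], [34/5, 13/5, -1/5]].
X = TN⁻¹ = [[4, -20, 9], [-14, -1, -4]] · [[-9/5, -3/5, 1/5], [3, 1, 0], [34/5, 13/5, -1/5]] = [[-6, 1, -1], [-5, -3, -2]].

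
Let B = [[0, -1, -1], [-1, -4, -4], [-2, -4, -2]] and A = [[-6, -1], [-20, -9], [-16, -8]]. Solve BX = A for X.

X = [[-4, 5], [6, -2], [0, 3]]

Left-multiplying both sides by B⁻¹ gives X = B⁻¹A.
B has determinant -2; B⁻¹ = [[4, -1, 0], [-3, 1, -1/2], [2, -1, 1/2]].
X = B⁻¹A = [[4, -1, 0], [-3, 1, -1/2], [2, -1, 1/2]] · [[-6, -1], [-20, -9], [-16, -8]] = [[-4, 5], [6, -2], [0, 3]].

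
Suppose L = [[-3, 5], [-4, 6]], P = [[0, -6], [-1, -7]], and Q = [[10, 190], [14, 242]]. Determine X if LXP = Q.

X = [[0, 5], [-4, 1]]

Left-multiply by L⁻¹ and right-multiply by P⁻¹: X = L⁻¹QP⁻¹.
det L = 2; the adjugate gives L⁻¹ = [[3, -5/2], [2, -3/2]].
P has determinant -6; P⁻¹ = [[7/6, -1], [-1/6, 0]].
L⁻¹Q = [[-5, -35], [-1, 17]].
X = (L⁻¹Q)P⁻¹ = [[0, 5], [-4, 1]].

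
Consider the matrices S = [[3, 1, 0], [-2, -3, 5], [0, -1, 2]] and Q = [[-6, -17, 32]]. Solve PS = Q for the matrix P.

P = [[2, 6, 1]]

Since S sits to the right of P, P = QS⁻¹.
det S = 1, so S⁻¹ = [[-1, -2, 5], [4, 6, -15], [2, 3, -7]].
P = QS⁻¹ = [[-6, -17, 32]] · [[-1, -2, 5], [4, 6, -15], [2, 3, -7]] = [[2, 6, 1]].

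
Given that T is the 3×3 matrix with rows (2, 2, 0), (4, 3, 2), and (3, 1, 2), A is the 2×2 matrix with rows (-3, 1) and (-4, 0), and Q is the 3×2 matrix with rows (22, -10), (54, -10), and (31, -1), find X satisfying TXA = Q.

X = [[-1, 1], [-4, 0], [3, -5]]

Isolating X: multiply by T⁻¹ from the left and A⁻¹ from the right, so X = T⁻¹QA⁻¹.
det T = 4; the adjugate gives T⁻¹ = [[1, -1, 1], [-1/2, 1, -1], [-5/4, 1, -1/2]].
det A = 4; the adjugate gives A⁻¹ = [[0, -1/4], [1, -3/4]].
T⁻¹Q = [[-1, -1], [12, -4], [11, 3]].
X = (T⁻¹Q)A⁻¹ = [[-1, 1], [-4, 0], [3, -5]].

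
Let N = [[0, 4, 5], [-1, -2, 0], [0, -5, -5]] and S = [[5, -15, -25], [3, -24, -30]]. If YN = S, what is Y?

Y = [[0, -5, 5], [0, -3, 6]]

Right-multiplying both sides by N⁻¹ gives Y = SN⁻¹.
det N = 5, so N⁻¹ = [[2, -1, 2], [-1, 0, -1], [1, 0, 4/5]].
Y = SN⁻¹ = [[5, -15, -25], [3, -24, -30]] · [[2, -1, 2], [-1, 0, -1], [1, 0, 4/5]] = [[0, -5, 5], [0, -3, 6]].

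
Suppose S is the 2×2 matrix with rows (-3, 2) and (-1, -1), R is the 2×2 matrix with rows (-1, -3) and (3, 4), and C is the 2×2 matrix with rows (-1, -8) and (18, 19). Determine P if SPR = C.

Left-multiply by S⁻¹ and right-multiply by R⁻¹: P = S⁻¹CR⁻¹.
S has determinant 5; S⁻¹ = [[-1/5, -2/5], [1/5, -3/5]].
det R = 5; the adjugate gives R⁻¹ = [[4/5, 3/5], [-3/5, -1/5]].
S⁻¹C = [[-7, -6], [-11, -13]].
P = (S⁻¹C)R⁻¹ = [[-2, -3], [-1, -4]].

P = [[-2, -3], [-1, -4]]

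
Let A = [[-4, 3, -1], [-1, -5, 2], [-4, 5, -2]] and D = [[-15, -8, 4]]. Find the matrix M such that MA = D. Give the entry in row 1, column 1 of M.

4

A is on the right of M, so right-multiply by A⁻¹: M = DA⁻¹.
A has determinant -5; A⁻¹ = [[0, -1/5, -1/5], [2, -4/5, -9/5], [5, -8/5, -23/5]].
M = DA⁻¹ = [[-15, -8, 4]] · [[0, -1/5, -1/5], [2, -4/5, -9/5], [5, -8/5, -23/5]] = [[4, 3, -1]].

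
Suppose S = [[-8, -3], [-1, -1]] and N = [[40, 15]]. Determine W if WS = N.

Right-multiplying both sides by S⁻¹ gives W = NS⁻¹.
det S = 5, so S⁻¹ = [[-1/5, 3/5], [1/5, -8/5]].
W = NS⁻¹ = [[40, 15]] · [[-1/5, 3/5], [1/5, -8/5]] = [[-5, 0]].

W = [[-5, 0]]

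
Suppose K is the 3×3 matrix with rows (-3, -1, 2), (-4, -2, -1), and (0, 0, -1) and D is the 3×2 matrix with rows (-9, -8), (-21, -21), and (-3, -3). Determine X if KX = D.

X = [[6, 5], [-3, -1], [3, 3]]

K is on the left of X, so left-multiply by K⁻¹: X = K⁻¹D.
det K = -2, so K⁻¹ = [[-1, 1/2, -5/2], [2, -3/2, 11/2], [0, 0, -1]].
X = K⁻¹D = [[-1, 1/2, -5/2], [2, -3/2, 11/2], [0, 0, -1]] · [[-9, -8], [-21, -21], [-3, -3]] = [[6, 5], [-3, -1], [3, 3]].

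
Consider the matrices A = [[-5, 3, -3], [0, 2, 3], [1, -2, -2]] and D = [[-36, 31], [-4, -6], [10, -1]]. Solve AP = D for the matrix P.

Left-multiplying both sides by A⁻¹ gives P = A⁻¹D.
A has determinant 5; A⁻¹ = [[2/5, 12/5, 3], [3/5, 13/5, 3], [-2/5, -7/5, -2]].
P = A⁻¹D = [[2/5, 12/5, 3], [3/5, 13/5, 3], [-2/5, -7/5, -2]] · [[-36, 31], [-4, -6], [10, -1]] = [[6, -5], [-2, 0], [0, -2]].

P = [[6, -5], [-2, 0], [0, -2]]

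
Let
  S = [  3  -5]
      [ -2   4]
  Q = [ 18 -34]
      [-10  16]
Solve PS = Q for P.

Right-multiplying both sides by S⁻¹ gives P = QS⁻¹.
S has determinant 2; S⁻¹ = [[2, 5/2], [1, 3/2]].
P = QS⁻¹ = [[18, -34], [-10, 16]] · [[2, 5/2], [1, 3/2]] = [[2, -6], [-4, -1]].

P = [[2, -6], [-4, -1]]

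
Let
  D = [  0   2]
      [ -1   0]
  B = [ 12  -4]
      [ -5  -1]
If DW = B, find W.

W = [[5, 1], [6, -2]]

Left-multiplying both sides by D⁻¹ gives W = D⁻¹B.
det D = 2, so D⁻¹ = [[0, -1], [1/2, 0]].
W = D⁻¹B = [[0, -1], [1/2, 0]] · [[12, -4], [-5, -1]] = [[5, 1], [6, -2]].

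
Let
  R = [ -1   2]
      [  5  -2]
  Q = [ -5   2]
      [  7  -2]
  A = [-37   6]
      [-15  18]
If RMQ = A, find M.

Isolating M: multiply by R⁻¹ from the left and Q⁻¹ from the right, so M = R⁻¹AQ⁻¹.
det R = -8, so R⁻¹ = [[1/4, 1/4], [5/8, 1/8]].
det Q = -4, so Q⁻¹ = [[1/2, 1/2], [7/4, 5/4]].
R⁻¹A = [[-13, 6], [-25, 6]].
M = (R⁻¹A)Q⁻¹ = [[4, 1], [-2, -5]].

M = [[4, 1], [-2, -5]]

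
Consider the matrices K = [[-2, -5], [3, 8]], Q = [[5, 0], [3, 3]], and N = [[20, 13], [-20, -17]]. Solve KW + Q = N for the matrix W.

W = [[-5, -4], [-1, -1]]

KW = N − Q = [[15, 13], [-23, -20]].
Left-multiplying both sides by K⁻¹ gives W = K⁻¹(N − Q).
det K = -1, so K⁻¹ = [[-8, -5], [3, 2]].
W = K⁻¹(N − Q) = [[-5, -4], [-1, -1]].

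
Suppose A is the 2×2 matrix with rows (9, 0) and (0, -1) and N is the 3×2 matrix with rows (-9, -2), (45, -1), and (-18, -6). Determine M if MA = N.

M = [[-1, 2], [5, 1], [-2, 6]]

A is on the right of M, so right-multiply by A⁻¹: M = NA⁻¹.
det A = -9; the adjugate gives A⁻¹ = [[1/9, 0], [0, -1]].
M = NA⁻¹ = [[-9, -2], [45, -1], [-18, -6]] · [[1/9, 0], [0, -1]] = [[-1, 2], [5, 1], [-2, 6]].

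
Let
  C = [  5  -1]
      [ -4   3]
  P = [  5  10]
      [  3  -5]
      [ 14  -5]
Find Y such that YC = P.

Y = [[5, 5], [-1, -2], [2, -1]]

Right-multiplying both sides by C⁻¹ gives Y = PC⁻¹.
det C = 11, so C⁻¹ = [[3/11, 1/11], [4/11, 5/11]].
Y = PC⁻¹ = [[5, 10], [3, -5], [14, -5]] · [[3/11, 1/11], [4/11, 5/11]] = [[5, 5], [-1, -2], [2, -1]].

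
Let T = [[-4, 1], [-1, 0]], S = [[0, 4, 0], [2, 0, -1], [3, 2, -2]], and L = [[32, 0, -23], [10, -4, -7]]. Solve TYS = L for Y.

Left-multiply by T⁻¹ and right-multiply by S⁻¹: Y = T⁻¹LS⁻¹.
det T = 1; the adjugate gives T⁻¹ = [[0, -1], [1, -4]].
det S = 4, so S⁻¹ = [[1/2, 2, -1], [1/4, 0, 0], [1, 3, -2]].
T⁻¹L = [[-10, 4, 7], [-8, 16, 5]].
Y = (T⁻¹L)S⁻¹ = [[3, 1, -4], [5, -1, -2]].

Y = [[3, 1, -4], [5, -1, -2]]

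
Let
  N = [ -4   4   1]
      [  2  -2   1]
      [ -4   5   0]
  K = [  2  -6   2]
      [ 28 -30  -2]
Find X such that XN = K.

X = [[3, -1, -4], [-4, 2, -2]]

Right-multiplying both sides by N⁻¹ gives X = KN⁻¹.
det N = 6, so N⁻¹ = [[-5/6, 5/6, 1], [-2/3, 2/3, 1], [1/3, 2/3, 0]].
X = KN⁻¹ = [[2, -6, 2], [28, -30, -2]] · [[-5/6, 5/6, 1], [-2/3, 2/3, 1], [1/3, 2/3, 0]] = [[3, -1, -4], [-4, 2, -2]].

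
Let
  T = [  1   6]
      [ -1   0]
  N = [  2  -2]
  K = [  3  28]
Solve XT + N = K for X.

X = [[5, 4]]

XT = K − N = [[1, 30]].
Right-multiplying both sides by T⁻¹ gives X = (K − N)T⁻¹.
det T = 6, so T⁻¹ = [[0, -1], [1/6, 1/6]].
X = (K − N)T⁻¹ = [[5, 4]].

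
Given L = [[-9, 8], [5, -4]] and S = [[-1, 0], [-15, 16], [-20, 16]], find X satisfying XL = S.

Since L sits to the right of X, X = SL⁻¹.
det L = -4, so L⁻¹ = [[1, 2], [5/4, 9/4]].
X = SL⁻¹ = [[-1, 0], [-15, 16], [-20, 16]] · [[1, 2], [5/4, 9/4]] = [[-1, -2], [5, 6], [0, -4]].

X = [[-1, -2], [5, 6], [0, -4]]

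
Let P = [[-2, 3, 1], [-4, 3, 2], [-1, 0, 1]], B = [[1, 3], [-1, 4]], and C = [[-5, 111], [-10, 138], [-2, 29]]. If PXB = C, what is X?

Isolating X: multiply by P⁻¹ from the left and B⁻¹ from the right, so X = P⁻¹CB⁻¹.
det P = 3; the adjugate gives P⁻¹ = [[1, -1, 1], [2/3, -1/3, 0], [1, -1, 2]].
B has determinant 7; B⁻¹ = [[4/7, -3/7], [1/7, 1/7]].
P⁻¹C = [[3, 2], [0, 28], [1, 31]].
X = (P⁻¹C)B⁻¹ = [[2, -1], [4, 4], [5, 4]].

X = [[2, -1], [4, 4], [5, 4]]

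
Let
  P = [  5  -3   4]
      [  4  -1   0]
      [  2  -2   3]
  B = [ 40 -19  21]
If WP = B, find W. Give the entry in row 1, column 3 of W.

Since P sits to the right of W, W = BP⁻¹.
det P = -3; the adjugate gives P⁻¹ = [[1, -1/3, -4/3], [4, -7/3, -16/3], [2, -4/3, -7/3]].
W = BP⁻¹ = [[40, -19, 21]] · [[1, -1/3, -4/3], [4, -7/3, -16/3], [2, -4/3, -7/3]] = [[6, 3, -1]].

-1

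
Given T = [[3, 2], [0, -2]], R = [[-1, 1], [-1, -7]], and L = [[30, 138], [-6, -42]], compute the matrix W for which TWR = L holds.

W = T⁻¹LR⁻¹ (apply T⁻¹ on the left and R⁻¹ on the right).
det T = -6, so T⁻¹ = [[1/3, 1/3], [0, -1/2]].
det R = 8; the adjugate gives R⁻¹ = [[-7/8, -1/8], [1/8, -1/8]].
T⁻¹L = [[8, 32], [3, 21]].
W = (T⁻¹L)R⁻¹ = [[-3, -5], [0, -3]].

W = [[-3, -5], [0, -3]]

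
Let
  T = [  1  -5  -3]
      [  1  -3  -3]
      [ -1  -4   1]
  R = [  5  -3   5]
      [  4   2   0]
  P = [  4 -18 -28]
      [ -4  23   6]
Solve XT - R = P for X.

XT = P + R = [[9, -21, -23], [0, 25, 6]].
T is on the right of X, so right-multiply by T⁻¹: X = (P + R)T⁻¹.
det T = -4, so T⁻¹ = [[15/4, -17/4, -3/2], [-1/2, 1/2, 0], [7/4, -9/4, -1/2]].
X = (P + R)T⁻¹ = [[4, 3, -2], [-2, -1, -3]].

X = [[4, 3, -2], [-2, -1, -3]]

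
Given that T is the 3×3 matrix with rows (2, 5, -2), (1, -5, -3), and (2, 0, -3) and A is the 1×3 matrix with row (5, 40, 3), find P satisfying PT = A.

P = [[3, -5, 2]]

Since T sits to the right of P, P = AT⁻¹.
det T = -5, so T⁻¹ = [[-3, -3, 5], [3/5, 2/5, -4/5], [-2, -2, 3]].
P = AT⁻¹ = [[5, 40, 3]] · [[-3, -3, 5], [3/5, 2/5, -4/5], [-2, -2, 3]] = [[3, -5, 2]].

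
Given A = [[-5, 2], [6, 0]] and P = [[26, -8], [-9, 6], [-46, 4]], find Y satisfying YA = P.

Y = [[-4, 1], [3, 1], [2, -6]]

Right-multiplying both sides by A⁻¹ gives Y = PA⁻¹.
det A = -12, so A⁻¹ = [[0, 1/6], [1/2, 5/12]].
Y = PA⁻¹ = [[26, -8], [-9, 6], [-46, 4]] · [[0, 1/6], [1/2, 5/12]] = [[-4, 1], [3, 1], [2, -6]].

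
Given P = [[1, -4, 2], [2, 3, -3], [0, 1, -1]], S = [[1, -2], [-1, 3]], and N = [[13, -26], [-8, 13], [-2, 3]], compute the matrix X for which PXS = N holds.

X = [[-1, 0], [-4, 1], [-1, 2]]

Isolating X: multiply by P⁻¹ from the left and S⁻¹ from the right, so X = P⁻¹NS⁻¹.
det P = -4, so P⁻¹ = [[0, 1/2, -3/2], [-1/2, 1/4, -7/4], [-1/2, 1/4, -11/4]].
S has determinant 1; S⁻¹ = [[3, 2], [1, 1]].
P⁻¹N = [[-1, 2], [-5, 11], [-3, 8]].
X = (P⁻¹N)S⁻¹ = [[-1, 0], [-4, 1], [-1, 2]].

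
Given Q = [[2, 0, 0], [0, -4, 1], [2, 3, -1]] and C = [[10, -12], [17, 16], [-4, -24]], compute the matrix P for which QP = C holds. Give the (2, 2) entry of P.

Left-multiplying both sides by Q⁻¹ gives P = Q⁻¹C.
Q has determinant 2; Q⁻¹ = [[1/2, 0, 0], [1, -1, -1], [4, -3, -4]].
P = Q⁻¹C = [[1/2, 0, 0], [1, -1, -1], [4, -3, -4]] · [[10, -12], [17, 16], [-4, -24]] = [[5, -6], [-3, -4], [5, 0]].

-4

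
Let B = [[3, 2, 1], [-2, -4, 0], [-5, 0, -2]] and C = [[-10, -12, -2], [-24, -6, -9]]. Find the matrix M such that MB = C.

Since B sits to the right of M, M = CB⁻¹.
B has determinant -4; B⁻¹ = [[-2, -1, -1], [1, 1/4, 1/2], [5, 5/2, 2]].
M = CB⁻¹ = [[-10, -12, -2], [-24, -6, -9]] · [[-2, -1, -1], [1, 1/4, 1/2], [5, 5/2, 2]] = [[-2, 2, 0], [-3, 0, 3]].

M = [[-2, 2, 0], [-3, 0, 3]]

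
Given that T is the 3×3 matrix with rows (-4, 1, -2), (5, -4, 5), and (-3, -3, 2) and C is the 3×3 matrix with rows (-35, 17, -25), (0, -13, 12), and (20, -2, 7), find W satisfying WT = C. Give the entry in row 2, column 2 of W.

2

Right-multiplying both sides by T⁻¹ gives W = CT⁻¹.
T has determinant 1; T⁻¹ = [[7, 4, -3], [-25, -14, 10], [-27, -15, 11]].
W = CT⁻¹ = [[-35, 17, -25], [0, -13, 12], [20, -2, 7]] · [[7, 4, -3], [-25, -14, 10], [-27, -15, 11]] = [[5, -3, 0], [1, 2, 2], [1, 3, -3]].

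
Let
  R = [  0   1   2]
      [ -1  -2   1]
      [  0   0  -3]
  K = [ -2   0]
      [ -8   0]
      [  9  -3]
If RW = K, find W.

W = [[-3, 5], [4, -2], [-3, 1]]

Left-multiplying both sides by R⁻¹ gives W = R⁻¹K.
R has determinant -3; R⁻¹ = [[-2, -1, -5/3], [1, 0, 2/3], [0, 0, -1/3]].
W = R⁻¹K = [[-2, -1, -5/3], [1, 0, 2/3], [0, 0, -1/3]] · [[-2, 0], [-8, 0], [9, -3]] = [[-3, 5], [4, -2], [-3, 1]].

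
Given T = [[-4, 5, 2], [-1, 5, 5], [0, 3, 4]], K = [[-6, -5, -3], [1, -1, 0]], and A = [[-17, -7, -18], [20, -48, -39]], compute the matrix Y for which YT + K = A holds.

Y = [[3, -1, -4], [-4, -3, -4]]

YT = A − K = [[-11, -2, -15], [19, -47, -39]].
Right-multiplying both sides by T⁻¹ gives Y = (A − K)T⁻¹.
det T = -6; the adjugate gives T⁻¹ = [[-5/6, 7/3, -5/2], [-2/3, 8/3, -3], [1/2, -2, 5/2]].
Y = (A − K)T⁻¹ = [[3, -1, -4], [-4, -3, -4]].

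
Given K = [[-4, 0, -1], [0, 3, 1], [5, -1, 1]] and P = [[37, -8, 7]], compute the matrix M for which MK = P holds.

M = [[-3, -1, 5]]

Right-multiplying both sides by K⁻¹ gives M = PK⁻¹.
det K = -1, so K⁻¹ = [[-4, -1, -3], [-5, -1, -4], [15, 4, 12]].
M = PK⁻¹ = [[37, -8, 7]] · [[-4, -1, -3], [-5, -1, -4], [15, 4, 12]] = [[-3, -1, 5]].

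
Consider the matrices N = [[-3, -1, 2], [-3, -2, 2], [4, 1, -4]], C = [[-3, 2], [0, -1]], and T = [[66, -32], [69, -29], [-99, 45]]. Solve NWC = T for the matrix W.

W = N⁻¹TC⁻¹ (apply N⁻¹ on the left and C⁻¹ on the right).
N has determinant -4; N⁻¹ = [[-3/2, 1/2, -1/2], [1, -1, 0], [-5/4, 1/4, -3/4]].
C has determinant 3; C⁻¹ = [[-1/3, -2/3], [0, -1]].
N⁻¹T = [[-15, 11], [-3, -3], [9, -1]].
W = (N⁻¹T)C⁻¹ = [[5, -1], [1, 5], [-3, -5]].

W = [[5, -1], [1, 5], [-3, -5]]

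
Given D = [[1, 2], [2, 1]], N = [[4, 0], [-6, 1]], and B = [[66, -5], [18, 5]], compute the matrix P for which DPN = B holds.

P = D⁻¹BN⁻¹ (apply D⁻¹ on the left and N⁻¹ on the right).
D has determinant -3; D⁻¹ = [[-1/3, 2/3], [2/3, -1/3]].
N has determinant 4; N⁻¹ = [[1/4, 0], [3/2, 1]].
D⁻¹B = [[-10, 5], [38, -5]].
P = (D⁻¹B)N⁻¹ = [[5, 5], [2, -5]].

P = [[5, 5], [2, -5]]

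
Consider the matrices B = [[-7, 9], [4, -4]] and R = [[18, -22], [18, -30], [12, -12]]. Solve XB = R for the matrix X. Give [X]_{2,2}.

Since B sits to the right of X, X = RB⁻¹.
det B = -8; the adjugate gives B⁻¹ = [[1/2, 9/8], [1/2, 7/8]].
X = RB⁻¹ = [[18, -22], [18, -30], [12, -12]] · [[1/2, 9/8], [1/2, 7/8]] = [[-2, 1], [-6, -6], [0, 3]].

-6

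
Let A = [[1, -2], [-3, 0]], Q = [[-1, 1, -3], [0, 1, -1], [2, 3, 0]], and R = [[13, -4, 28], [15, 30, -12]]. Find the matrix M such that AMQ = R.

M = A⁻¹RQ⁻¹ (apply A⁻¹ on the left and Q⁻¹ on the right).
A has determinant -6; A⁻¹ = [[0, -1/3], [-1/2, -1/6]].
det Q = 1; the adjugate gives Q⁻¹ = [[3, -9, 2], [-2, 6, -1], [-2, 5, -1]].
A⁻¹R = [[-5, -10, 4], [-9, -3, -12]].
M = (A⁻¹R)Q⁻¹ = [[-3, 5, -4], [3, 3, -3]].

M = [[-3, 5, -4], [3, 3, -3]]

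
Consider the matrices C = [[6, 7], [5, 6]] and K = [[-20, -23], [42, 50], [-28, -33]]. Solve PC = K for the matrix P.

Since C sits to the right of P, P = KC⁻¹.
C has determinant 1; C⁻¹ = [[6, -7], [-5, 6]].
P = KC⁻¹ = [[-20, -23], [42, 50], [-28, -33]] · [[6, -7], [-5, 6]] = [[-5, 2], [2, 6], [-3, -2]].

P = [[-5, 2], [2, 6], [-3, -2]]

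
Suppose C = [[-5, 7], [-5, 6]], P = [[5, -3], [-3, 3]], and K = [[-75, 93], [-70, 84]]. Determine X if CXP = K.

X = [[1, -1], [2, 5]]

Isolating X: multiply by C⁻¹ from the left and P⁻¹ from the right, so X = C⁻¹KP⁻¹.
det C = 5, so C⁻¹ = [[6/5, -7/5], [1, -1]].
det P = 6; the adjugate gives P⁻¹ = [[1/2, 1/2], [1/2, 5/6]].
C⁻¹K = [[8, -6], [-5, 9]].
X = (C⁻¹K)P⁻¹ = [[1, -1], [2, 5]].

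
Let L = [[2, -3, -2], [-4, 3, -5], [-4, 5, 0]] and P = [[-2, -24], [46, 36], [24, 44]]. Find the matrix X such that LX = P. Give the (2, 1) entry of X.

L is on the left of X, so left-multiply by L⁻¹: X = L⁻¹P.
L has determinant 6; L⁻¹ = [[25/6, -5/3, 7/2], [10/3, -4/3, 3], [-4/3, 1/3, -1]].
X = L⁻¹P = [[25/6, -5/3, 7/2], [10/3, -4/3, 3], [-4/3, 1/3, -1]] · [[-2, -24], [46, 36], [24, 44]] = [[-1, -6], [4, 4], [-6, 0]].

4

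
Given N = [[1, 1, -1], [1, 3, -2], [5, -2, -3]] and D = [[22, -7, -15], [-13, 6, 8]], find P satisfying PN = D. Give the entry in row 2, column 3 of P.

-3

Right-multiplying both sides by N⁻¹ gives P = DN⁻¹.
det N = -3; the adjugate gives N⁻¹ = [[13/3, -5/3, -1/3], [7/3, -2/3, -1/3], [17/3, -7/3, -2/3]].
P = DN⁻¹ = [[22, -7, -15], [-13, 6, 8]] · [[13/3, -5/3, -1/3], [7/3, -2/3, -1/3], [17/3, -7/3, -2/3]] = [[-6, 3, 5], [3, -1, -3]].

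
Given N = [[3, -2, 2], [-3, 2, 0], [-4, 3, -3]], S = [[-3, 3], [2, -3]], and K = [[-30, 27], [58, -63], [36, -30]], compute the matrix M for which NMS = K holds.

M = [[4, -3], [-2, -2], [-2, 4]]

Left-multiply by N⁻¹ and right-multiply by S⁻¹: M = N⁻¹KS⁻¹.
det N = -2; the adjugate gives N⁻¹ = [[3, 0, 2], [9/2, 1/2, 3], [1/2, 1/2, 0]].
det S = 3; the adjugate gives S⁻¹ = [[-1, -1], [-2/3, -1]].
N⁻¹K = [[-18, 21], [2, 0], [14, -18]].
M = (N⁻¹K)S⁻¹ = [[4, -3], [-2, -2], [-2, 4]].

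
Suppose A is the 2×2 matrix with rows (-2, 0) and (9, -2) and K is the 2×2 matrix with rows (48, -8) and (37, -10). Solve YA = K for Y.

Y = [[-6, 4], [4, 5]]

A is on the right of Y, so right-multiply by A⁻¹: Y = KA⁻¹.
det A = 4; the adjugate gives A⁻¹ = [[-1/2, 0], [-9/4, -1/2]].
Y = KA⁻¹ = [[48, -8], [37, -10]] · [[-1/2, 0], [-9/4, -1/2]] = [[-6, 4], [4, 5]].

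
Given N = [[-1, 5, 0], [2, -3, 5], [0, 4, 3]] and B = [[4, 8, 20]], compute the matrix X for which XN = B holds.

N is on the right of X, so right-multiply by N⁻¹: X = BN⁻¹.
det N = -1, so N⁻¹ = [[29, 15, -25], [6, 3, -5], [-8, -4, 7]].
X = BN⁻¹ = [[4, 8, 20]] · [[29, 15, -25], [6, 3, -5], [-8, -4, 7]] = [[4, 4, 0]].

X = [[4, 4, 0]]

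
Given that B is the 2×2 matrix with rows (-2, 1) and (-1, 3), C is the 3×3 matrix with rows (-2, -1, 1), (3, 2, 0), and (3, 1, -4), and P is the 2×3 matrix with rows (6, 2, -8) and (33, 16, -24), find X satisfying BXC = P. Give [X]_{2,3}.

X = B⁻¹PC⁻¹ (apply B⁻¹ on the left and C⁻¹ on the right).
B has determinant -5; B⁻¹ = [[-3/5, 1/5], [-1/5, 2/5]].
det C = 1, so C⁻¹ = [[-8, -3, -2], [12, 5, 3], [-3, -1, -1]].
B⁻¹P = [[3, 2, 0], [12, 6, -8]].
X = (B⁻¹P)C⁻¹ = [[0, 1, 0], [0, 2, 2]].

2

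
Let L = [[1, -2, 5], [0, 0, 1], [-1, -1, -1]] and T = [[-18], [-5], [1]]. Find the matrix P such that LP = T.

Since L multiplies P on the left, P = L⁻¹T.
det L = 3, so L⁻¹ = [[1/3, -7/3, -2/3], [-1/3, 4/3, -1/3], [0, 1, 0]].
P = L⁻¹T = [[1/3, -7/3, -2/3], [-1/3, 4/3, -1/3], [0, 1, 0]] · [[-18], [-5], [1]] = [[5], [-1], [-5]].

P = [[5], [-1], [-5]]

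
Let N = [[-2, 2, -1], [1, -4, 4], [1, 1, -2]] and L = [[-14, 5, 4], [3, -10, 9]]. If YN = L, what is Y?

N is on the right of Y, so right-multiply by N⁻¹: Y = LN⁻¹.
N has determinant -1; N⁻¹ = [[-4, -3, -4], [-6, -5, -7], [-5, -4, -6]].
Y = LN⁻¹ = [[-14, 5, 4], [3, -10, 9]] · [[-4, -3, -4], [-6, -5, -7], [-5, -4, -6]] = [[6, 1, -3], [3, 5, 4]].

Y = [[6, 1, -3], [3, 5, 4]]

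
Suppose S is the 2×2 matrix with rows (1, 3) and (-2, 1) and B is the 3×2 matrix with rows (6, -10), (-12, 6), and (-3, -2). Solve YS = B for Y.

S is on the right of Y, so right-multiply by S⁻¹: Y = BS⁻¹.
det S = 7; the adjugate gives S⁻¹ = [[1/7, -3/7], [2/7, 1/7]].
Y = BS⁻¹ = [[6, -10], [-12, 6], [-3, -2]] · [[1/7, -3/7], [2/7, 1/7]] = [[-2, -4], [0, 6], [-1, 1]].

Y = [[-2, -4], [0, 6], [-1, 1]]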